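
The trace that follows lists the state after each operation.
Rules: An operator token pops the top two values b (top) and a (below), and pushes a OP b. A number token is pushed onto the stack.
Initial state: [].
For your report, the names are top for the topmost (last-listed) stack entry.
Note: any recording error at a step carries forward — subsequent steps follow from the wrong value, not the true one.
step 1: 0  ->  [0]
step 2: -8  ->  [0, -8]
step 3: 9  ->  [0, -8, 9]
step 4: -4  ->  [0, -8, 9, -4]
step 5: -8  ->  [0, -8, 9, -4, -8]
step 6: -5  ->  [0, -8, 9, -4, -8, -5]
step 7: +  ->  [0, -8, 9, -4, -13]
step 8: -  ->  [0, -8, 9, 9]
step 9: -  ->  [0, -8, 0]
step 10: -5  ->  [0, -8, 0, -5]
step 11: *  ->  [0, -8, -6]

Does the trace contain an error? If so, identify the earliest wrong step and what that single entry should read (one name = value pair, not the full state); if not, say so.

step 11, top = 0

Recomputing the run from the initial state:
step 1: [0]
step 2: [0, -8]
step 3: [0, -8, 9]
step 4: [0, -8, 9, -4]
step 5: [0, -8, 9, -4, -8]
step 6: [0, -8, 9, -4, -8, -5]
step 7: [0, -8, 9, -4, -13]
step 8: [0, -8, 9, 9]
step 9: [0, -8, 0]
step 10: [0, -8, 0, -5]
step 11: [0, -8, 0]
The first disagreement with the trace is at step 11, where the value should be top = 0.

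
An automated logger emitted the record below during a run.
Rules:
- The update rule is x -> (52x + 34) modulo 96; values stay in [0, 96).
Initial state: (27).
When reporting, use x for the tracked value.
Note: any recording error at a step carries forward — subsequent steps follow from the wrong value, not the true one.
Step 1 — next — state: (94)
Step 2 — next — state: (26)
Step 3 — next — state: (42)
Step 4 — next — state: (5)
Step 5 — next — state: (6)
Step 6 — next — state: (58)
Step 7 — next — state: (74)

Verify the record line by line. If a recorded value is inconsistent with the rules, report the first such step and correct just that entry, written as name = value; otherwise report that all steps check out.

step 4, x = 10

Recomputing the run from the initial state:
step 1: x = 94
step 2: x = 26
step 3: x = 42
step 4: x = 10
step 5: x = 74
step 6: x = 42
step 7: x = 10
The first disagreement with the record is at step 4, where the value should be x = 10.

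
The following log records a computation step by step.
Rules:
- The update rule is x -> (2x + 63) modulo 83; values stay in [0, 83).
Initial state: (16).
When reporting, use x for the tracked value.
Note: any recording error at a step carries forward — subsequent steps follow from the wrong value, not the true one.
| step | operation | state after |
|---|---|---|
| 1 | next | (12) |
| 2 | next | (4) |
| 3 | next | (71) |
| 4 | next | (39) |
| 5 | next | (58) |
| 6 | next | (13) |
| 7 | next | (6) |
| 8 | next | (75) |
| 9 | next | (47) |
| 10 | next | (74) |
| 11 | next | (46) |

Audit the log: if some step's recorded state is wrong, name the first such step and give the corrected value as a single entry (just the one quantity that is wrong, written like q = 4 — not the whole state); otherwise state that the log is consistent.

step 1: x = (2*16 + 63) mod 83 = 12 -> agrees with the log
step 2: x = (2*12 + 63) mod 83 = 4 -> consistent with the log
step 3: x = (2*4 + 63) mod 83 = 71 -> agrees with the log
step 4: x = (2*71 + 63) mod 83 = 39 -> verified
step 5: x = (2*39 + 63) mod 83 = 58 -> confirmed correct
step 6: x = (2*58 + 63) mod 83 = 13 -> no discrepancy
step 7: x = (2*13 + 63) mod 83 = 6 -> verified
step 8: x = (2*6 + 63) mod 83 = 75 -> exactly as logged
step 9: x = (2*75 + 63) mod 83 = 47 -> agrees with the log
step 10: x = (2*47 + 63) mod 83 = 74 -> in agreement
step 11: x = (2*74 + 63) mod 83 = 45 -> the recorded entry deviates here
So the first discrepancy is step 11, where the right value is x = 45.

step 11, x = 45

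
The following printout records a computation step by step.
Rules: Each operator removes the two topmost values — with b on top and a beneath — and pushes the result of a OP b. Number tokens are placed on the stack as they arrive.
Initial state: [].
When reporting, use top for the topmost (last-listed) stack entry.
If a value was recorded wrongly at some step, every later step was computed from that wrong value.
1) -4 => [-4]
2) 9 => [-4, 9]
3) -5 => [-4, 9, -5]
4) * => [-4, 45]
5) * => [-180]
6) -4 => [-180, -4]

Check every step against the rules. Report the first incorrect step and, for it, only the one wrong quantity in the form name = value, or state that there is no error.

step 1: push -4: top = -4 -> confirmed correct
step 2: push 9: top = 9 -> same as recorded
step 3: push -5: top = -5 -> agrees with the printout
step 4: 9 * -5 = -45 -> the entry is off here
First deviation found at step 4; the corrected entry is top = -45.

step 4, top = -45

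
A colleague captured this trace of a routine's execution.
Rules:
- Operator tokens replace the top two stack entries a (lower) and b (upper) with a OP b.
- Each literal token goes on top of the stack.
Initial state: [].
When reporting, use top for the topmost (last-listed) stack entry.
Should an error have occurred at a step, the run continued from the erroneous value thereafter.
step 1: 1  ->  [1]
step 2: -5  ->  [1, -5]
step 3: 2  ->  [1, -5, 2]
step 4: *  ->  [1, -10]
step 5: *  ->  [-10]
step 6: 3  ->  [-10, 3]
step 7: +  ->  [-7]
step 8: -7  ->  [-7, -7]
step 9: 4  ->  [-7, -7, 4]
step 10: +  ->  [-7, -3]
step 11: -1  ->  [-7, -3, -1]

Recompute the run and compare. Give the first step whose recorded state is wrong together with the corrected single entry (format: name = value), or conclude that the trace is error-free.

1. push 1: top = 1 (exactly as logged)
2. push -5: top = -5 (agrees with the trace)
3. push 2: top = 2 (exactly as logged)
4. -5 * 2 = -10 (verified)
5. 1 * -10 = -10 (no discrepancy)
6. push 3: top = 3 (no discrepancy)
7. -10 + 3 = -7 (agrees with the trace)
8. push -7: top = -7 (consistent with the trace)
9. push 4: top = 4 (consistent with the trace)
10. -7 + 4 = -3 (checks out)
11. push -1: top = -1 (same as recorded)
Nothing is out of place; the run is error-free.

no error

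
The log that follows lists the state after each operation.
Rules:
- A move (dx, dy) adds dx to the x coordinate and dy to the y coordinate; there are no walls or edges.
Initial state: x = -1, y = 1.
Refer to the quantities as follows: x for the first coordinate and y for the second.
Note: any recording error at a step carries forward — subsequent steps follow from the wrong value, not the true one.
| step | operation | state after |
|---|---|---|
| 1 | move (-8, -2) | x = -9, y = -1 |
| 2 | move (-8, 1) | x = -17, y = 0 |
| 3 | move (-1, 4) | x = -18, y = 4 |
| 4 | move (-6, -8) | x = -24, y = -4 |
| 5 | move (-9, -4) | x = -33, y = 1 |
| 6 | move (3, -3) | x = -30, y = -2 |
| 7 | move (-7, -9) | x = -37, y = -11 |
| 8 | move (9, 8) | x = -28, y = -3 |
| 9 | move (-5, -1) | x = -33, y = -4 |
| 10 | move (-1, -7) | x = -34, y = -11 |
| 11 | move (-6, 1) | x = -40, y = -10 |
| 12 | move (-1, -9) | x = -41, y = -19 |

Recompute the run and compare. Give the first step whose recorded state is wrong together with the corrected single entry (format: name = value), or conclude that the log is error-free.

Recomputing the run from the initial state:
step 1: x = -9, y = -1
step 2: x = -17, y = 0
step 3: x = -18, y = 4
step 4: x = -24, y = -4
step 5: x = -33, y = -8
step 6: x = -30, y = -11
step 7: x = -37, y = -20
step 8: x = -28, y = -12
step 9: x = -33, y = -13
step 10: x = -34, y = -20
step 11: x = -40, y = -19
step 12: x = -41, y = -28
The first disagreement with the log is at step 5, where the value should be y = -8.

step 5, y = -8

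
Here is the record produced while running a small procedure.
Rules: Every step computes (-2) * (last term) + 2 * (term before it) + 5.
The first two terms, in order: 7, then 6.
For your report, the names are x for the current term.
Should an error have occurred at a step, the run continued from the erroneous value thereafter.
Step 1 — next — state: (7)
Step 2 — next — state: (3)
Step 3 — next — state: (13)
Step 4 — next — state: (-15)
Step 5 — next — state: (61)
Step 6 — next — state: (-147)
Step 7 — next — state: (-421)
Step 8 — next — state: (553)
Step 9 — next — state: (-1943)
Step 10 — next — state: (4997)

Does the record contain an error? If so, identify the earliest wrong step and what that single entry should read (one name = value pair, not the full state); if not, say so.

Step 1: x = -2*(6) + (2)*(7) + (5) = 7 — consistent with the record.
Step 2: x = -2*(7) + (2)*(6) + (5) = 3 — checks out.
Step 3: x = -2*(3) + (2)*(7) + (5) = 13 — confirmed correct.
Step 4: x = -2*(13) + (2)*(3) + (5) = -15 — consistent with the record.
Step 5: x = -2*(-15) + (2)*(13) + (5) = 61 — agrees with the record.
Step 6: x = -2*(61) + (2)*(-15) + (5) = -147 — confirmed correct.
Step 7: x = -2*(-147) + (2)*(61) + (5) = 421 — first mismatch against the record.
First deviation found at step 7; the corrected entry is x = 421.

step 7, x = 421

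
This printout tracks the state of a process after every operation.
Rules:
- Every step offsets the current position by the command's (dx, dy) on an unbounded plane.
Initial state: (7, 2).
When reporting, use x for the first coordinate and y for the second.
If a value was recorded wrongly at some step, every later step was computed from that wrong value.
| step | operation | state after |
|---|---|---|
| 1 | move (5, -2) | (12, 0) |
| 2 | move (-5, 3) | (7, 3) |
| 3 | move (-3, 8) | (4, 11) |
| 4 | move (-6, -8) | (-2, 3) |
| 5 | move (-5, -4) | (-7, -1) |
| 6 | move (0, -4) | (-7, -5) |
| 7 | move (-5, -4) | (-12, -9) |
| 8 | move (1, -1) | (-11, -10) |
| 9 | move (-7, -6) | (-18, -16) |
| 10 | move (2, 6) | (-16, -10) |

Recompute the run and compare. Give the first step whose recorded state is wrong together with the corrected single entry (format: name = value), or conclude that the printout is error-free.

no error

Recomputing the run from the initial state:
step 1: x = 12, y = 0
step 2: x = 7, y = 3
step 3: x = 4, y = 11
step 4: x = -2, y = 3
step 5: x = -7, y = -1
step 6: x = -7, y = -5
step 7: x = -12, y = -9
step 8: x = -11, y = -10
step 9: x = -18, y = -16
step 10: x = -16, y = -10
This matches the printout at every step.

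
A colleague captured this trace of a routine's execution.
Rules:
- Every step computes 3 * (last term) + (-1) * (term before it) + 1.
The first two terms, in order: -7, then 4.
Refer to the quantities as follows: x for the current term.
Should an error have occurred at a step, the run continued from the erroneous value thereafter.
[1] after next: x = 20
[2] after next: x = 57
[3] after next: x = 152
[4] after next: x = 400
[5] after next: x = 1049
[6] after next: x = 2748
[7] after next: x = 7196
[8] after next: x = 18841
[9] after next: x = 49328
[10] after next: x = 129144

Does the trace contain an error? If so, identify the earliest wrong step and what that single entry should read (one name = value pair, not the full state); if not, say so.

no error

Recomputing the run from the initial state:
step 1: x = 20
step 2: x = 57
step 3: x = 152
step 4: x = 400
step 5: x = 1049
step 6: x = 2748
step 7: x = 7196
step 8: x = 18841
step 9: x = 49328
step 10: x = 129144
This matches the trace at every step.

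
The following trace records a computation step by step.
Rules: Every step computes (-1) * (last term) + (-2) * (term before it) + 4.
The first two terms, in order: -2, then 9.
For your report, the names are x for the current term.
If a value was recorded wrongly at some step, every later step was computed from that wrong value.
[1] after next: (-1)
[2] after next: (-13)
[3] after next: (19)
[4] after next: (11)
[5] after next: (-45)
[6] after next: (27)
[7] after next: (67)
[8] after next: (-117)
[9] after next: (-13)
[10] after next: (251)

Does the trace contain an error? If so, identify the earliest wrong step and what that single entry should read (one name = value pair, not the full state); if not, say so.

Step 1: x = -1*(9) + (-2)*(-2) + (4) = -1 — no discrepancy.
Step 2: x = -1*(-1) + (-2)*(9) + (4) = -13 — matches.
Step 3: x = -1*(-13) + (-2)*(-1) + (4) = 19 — exactly as logged.
Step 4: x = -1*(19) + (-2)*(-13) + (4) = 11 — in agreement.
Step 5: x = -1*(11) + (-2)*(19) + (4) = -45 — matches.
Step 6: x = -1*(-45) + (-2)*(11) + (4) = 27 — in agreement.
Step 7: x = -1*(27) + (-2)*(-45) + (4) = 67 — confirmed correct.
Step 8: x = -1*(67) + (-2)*(27) + (4) = -117 — matches.
Step 9: x = -1*(-117) + (-2)*(67) + (4) = -13 — same as recorded.
Step 10: x = -1*(-13) + (-2)*(-117) + (4) = 251 — exactly as logged.
Every step is consistent.

no error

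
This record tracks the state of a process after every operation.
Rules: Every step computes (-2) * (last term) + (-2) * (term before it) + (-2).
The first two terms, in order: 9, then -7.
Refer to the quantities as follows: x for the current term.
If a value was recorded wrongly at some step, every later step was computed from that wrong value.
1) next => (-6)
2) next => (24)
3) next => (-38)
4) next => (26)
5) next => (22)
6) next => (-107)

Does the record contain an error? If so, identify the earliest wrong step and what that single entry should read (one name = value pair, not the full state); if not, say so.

step 6, x = -98

1. x = -2*(-7) + (-2)*(9) + (-2) = -6 (consistent with the record)
2. x = -2*(-6) + (-2)*(-7) + (-2) = 24 (checks out)
3. x = -2*(24) + (-2)*(-6) + (-2) = -38 (exactly as logged)
4. x = -2*(-38) + (-2)*(24) + (-2) = 26 (agrees with the record)
5. x = -2*(26) + (-2)*(-38) + (-2) = 22 (exactly as logged)
6. x = -2*(22) + (-2)*(26) + (-2) = -98 (this is not what the record shows)
That makes step 6 the first incorrect line — x = -98 is what it should show.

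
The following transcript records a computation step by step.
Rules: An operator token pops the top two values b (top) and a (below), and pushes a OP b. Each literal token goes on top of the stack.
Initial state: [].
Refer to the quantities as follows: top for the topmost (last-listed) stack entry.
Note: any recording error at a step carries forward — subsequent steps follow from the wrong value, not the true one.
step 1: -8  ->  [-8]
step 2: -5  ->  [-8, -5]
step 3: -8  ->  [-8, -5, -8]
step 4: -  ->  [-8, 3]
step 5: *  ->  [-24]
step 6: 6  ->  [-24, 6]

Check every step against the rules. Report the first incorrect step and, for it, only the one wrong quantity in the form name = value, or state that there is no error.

Recomputing the run from the initial state:
step 1: [-8]
step 2: [-8, -5]
step 3: [-8, -5, -8]
step 4: [-8, 3]
step 5: [-24]
step 6: [-24, 6]
This matches the transcript at every step.

no error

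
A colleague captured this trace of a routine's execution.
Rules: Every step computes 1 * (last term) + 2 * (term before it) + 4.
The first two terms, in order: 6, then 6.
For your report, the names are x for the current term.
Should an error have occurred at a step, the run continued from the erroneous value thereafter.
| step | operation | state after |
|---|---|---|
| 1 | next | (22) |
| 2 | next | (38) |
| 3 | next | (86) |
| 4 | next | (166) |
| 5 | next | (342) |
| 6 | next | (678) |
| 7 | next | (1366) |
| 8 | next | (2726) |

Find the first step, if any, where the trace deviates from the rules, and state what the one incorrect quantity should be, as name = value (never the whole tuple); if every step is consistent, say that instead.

no error

Step 1: x = 1*(6) + (2)*(6) + (4) = 22 — matches.
Step 2: x = 1*(22) + (2)*(6) + (4) = 38 — matches.
Step 3: x = 1*(38) + (2)*(22) + (4) = 86 — no discrepancy.
Step 4: x = 1*(86) + (2)*(38) + (4) = 166 — agrees with the trace.
Step 5: x = 1*(166) + (2)*(86) + (4) = 342 — exactly as logged.
Step 6: x = 1*(342) + (2)*(166) + (4) = 678 — same as recorded.
Step 7: x = 1*(678) + (2)*(342) + (4) = 1366 — matches.
Step 8: x = 1*(1366) + (2)*(678) + (4) = 2726 — confirmed correct.
Nothing is out of place; the run is error-free.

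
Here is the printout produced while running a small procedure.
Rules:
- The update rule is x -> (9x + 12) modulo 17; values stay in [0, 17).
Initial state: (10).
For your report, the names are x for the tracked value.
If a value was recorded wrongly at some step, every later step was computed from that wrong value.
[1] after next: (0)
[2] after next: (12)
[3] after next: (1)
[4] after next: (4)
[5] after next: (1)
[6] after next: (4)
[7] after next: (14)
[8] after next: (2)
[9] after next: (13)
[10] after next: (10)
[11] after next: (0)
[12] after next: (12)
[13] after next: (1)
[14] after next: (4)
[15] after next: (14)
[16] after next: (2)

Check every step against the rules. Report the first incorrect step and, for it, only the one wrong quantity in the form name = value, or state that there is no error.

step 5, x = 14

Recomputing the run from the initial state:
step 1: x = 0
step 2: x = 12
step 3: x = 1
step 4: x = 4
step 5: x = 14
step 6: x = 2
step 7: x = 13
step 8: x = 10
step 9: x = 0
step 10: x = 12
step 11: x = 1
step 12: x = 4
step 13: x = 14
step 14: x = 2
step 15: x = 13
step 16: x = 10
The first disagreement with the printout is at step 5, where the value should be x = 14.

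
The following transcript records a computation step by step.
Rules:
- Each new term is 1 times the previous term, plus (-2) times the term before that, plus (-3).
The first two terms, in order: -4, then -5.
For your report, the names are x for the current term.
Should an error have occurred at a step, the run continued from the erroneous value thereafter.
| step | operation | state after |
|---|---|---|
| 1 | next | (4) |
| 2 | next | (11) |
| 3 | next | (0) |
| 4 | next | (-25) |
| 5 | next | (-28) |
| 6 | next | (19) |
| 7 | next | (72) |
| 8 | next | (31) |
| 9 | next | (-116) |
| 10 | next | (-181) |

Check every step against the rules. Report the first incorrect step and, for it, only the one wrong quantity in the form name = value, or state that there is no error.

step 1, x = 0

Recomputing the run from the initial state:
step 1: x = 0
step 2: x = 7
step 3: x = 4
step 4: x = -13
step 5: x = -24
step 6: x = -1
step 7: x = 44
step 8: x = 43
step 9: x = -48
step 10: x = -137
The first disagreement with the transcript is at step 1, where the value should be x = 0.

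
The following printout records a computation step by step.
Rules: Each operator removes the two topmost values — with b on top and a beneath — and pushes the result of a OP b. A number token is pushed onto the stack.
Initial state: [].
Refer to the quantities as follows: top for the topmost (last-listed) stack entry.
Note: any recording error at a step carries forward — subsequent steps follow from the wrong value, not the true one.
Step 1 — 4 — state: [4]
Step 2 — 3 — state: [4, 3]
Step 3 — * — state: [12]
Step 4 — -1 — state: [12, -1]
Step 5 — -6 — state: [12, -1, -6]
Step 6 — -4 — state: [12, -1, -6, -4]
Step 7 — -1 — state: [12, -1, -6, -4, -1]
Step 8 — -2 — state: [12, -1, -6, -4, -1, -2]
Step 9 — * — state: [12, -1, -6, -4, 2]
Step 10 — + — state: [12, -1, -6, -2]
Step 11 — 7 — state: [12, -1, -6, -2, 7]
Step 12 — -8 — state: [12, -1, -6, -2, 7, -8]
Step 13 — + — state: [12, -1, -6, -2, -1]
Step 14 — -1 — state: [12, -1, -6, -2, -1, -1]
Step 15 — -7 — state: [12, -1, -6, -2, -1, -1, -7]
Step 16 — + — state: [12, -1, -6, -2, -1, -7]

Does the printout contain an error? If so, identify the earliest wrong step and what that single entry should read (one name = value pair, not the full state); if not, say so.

Recomputing the run from the initial state:
step 1: [4]
step 2: [4, 3]
step 3: [12]
step 4: [12, -1]
step 5: [12, -1, -6]
step 6: [12, -1, -6, -4]
step 7: [12, -1, -6, -4, -1]
step 8: [12, -1, -6, -4, -1, -2]
step 9: [12, -1, -6, -4, 2]
step 10: [12, -1, -6, -2]
step 11: [12, -1, -6, -2, 7]
step 12: [12, -1, -6, -2, 7, -8]
step 13: [12, -1, -6, -2, -1]
step 14: [12, -1, -6, -2, -1, -1]
step 15: [12, -1, -6, -2, -1, -1, -7]
step 16: [12, -1, -6, -2, -1, -8]
The first disagreement with the printout is at step 16, where the value should be top = -8.

step 16, top = -8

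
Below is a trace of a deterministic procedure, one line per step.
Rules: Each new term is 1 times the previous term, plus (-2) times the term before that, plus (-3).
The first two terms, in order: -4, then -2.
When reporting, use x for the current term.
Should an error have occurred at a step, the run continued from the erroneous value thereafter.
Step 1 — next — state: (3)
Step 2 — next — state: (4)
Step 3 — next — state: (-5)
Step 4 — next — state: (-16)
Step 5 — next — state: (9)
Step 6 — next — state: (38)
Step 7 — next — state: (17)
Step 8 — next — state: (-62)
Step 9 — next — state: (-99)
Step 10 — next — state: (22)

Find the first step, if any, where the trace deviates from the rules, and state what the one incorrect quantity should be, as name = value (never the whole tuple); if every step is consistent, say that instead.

1. x = 1*(-2) + (-2)*(-4) + (-3) = 3 (in agreement)
2. x = 1*(3) + (-2)*(-2) + (-3) = 4 (verified)
3. x = 1*(4) + (-2)*(3) + (-3) = -5 (same as recorded)
4. x = 1*(-5) + (-2)*(4) + (-3) = -16 (exactly as logged)
5. x = 1*(-16) + (-2)*(-5) + (-3) = -9 (not what was recorded)
The audit stops at step 5: the recorded entry is wrong and should be x = -9.

step 5, x = -9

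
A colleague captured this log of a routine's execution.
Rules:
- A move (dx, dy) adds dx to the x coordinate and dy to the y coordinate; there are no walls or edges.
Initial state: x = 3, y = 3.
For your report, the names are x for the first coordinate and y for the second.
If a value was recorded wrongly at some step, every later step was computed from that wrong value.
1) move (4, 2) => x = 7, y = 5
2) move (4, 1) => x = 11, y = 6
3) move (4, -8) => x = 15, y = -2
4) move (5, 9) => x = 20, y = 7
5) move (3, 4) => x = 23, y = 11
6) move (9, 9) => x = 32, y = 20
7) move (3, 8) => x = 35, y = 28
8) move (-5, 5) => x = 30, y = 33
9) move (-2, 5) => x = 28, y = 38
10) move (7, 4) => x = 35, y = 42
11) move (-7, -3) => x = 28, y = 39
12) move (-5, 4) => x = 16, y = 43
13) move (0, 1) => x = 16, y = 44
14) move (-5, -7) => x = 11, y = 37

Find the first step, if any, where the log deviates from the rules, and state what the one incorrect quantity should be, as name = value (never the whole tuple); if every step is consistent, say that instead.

step 12, x = 23

Step 1: x = 3 + (4) = 7, y = 3 + (2) = 5 — confirmed correct.
Step 2: x = 7 + (4) = 11, y = 5 + (1) = 6 — exactly as logged.
Step 3: x = 11 + (4) = 15, y = 6 + (-8) = -2 — same as recorded.
Step 4: x = 15 + (5) = 20, y = -2 + (9) = 7 — verified.
Step 5: x = 20 + (3) = 23, y = 7 + (4) = 11 — same as recorded.
Step 6: x = 23 + (9) = 32, y = 11 + (9) = 20 — matches.
Step 7: x = 32 + (3) = 35, y = 20 + (8) = 28 — verified.
Step 8: x = 35 + (-5) = 30, y = 28 + (5) = 33 — verified.
Step 9: x = 30 + (-2) = 28, y = 33 + (5) = 38 — matches.
Step 10: x = 28 + (7) = 35, y = 38 + (4) = 42 — consistent with the log.
Step 11: x = 35 + (-7) = 28, y = 42 + (-3) = 39 — matches.
Step 12: x = 28 + (-5) = 23, y = 39 + (4) = 43 — the entry is off here.
First deviation found at step 12; the corrected entry is x = 23.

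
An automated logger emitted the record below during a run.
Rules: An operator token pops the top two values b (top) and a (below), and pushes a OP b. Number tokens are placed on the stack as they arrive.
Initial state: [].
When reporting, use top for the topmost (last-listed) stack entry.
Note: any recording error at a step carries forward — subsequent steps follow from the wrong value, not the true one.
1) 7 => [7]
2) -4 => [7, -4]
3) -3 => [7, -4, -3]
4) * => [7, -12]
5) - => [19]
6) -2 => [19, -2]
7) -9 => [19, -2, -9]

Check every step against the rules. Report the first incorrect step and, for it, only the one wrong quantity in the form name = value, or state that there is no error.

Step 1: push 7: top = 7 — exactly as logged.
Step 2: push -4: top = -4 — confirmed correct.
Step 3: push -3: top = -3 — no discrepancy.
Step 4: -4 * -3 = 12 — a discrepancy with the record.
So the first discrepancy is step 4, where the right value is top = 12.

step 4, top = 12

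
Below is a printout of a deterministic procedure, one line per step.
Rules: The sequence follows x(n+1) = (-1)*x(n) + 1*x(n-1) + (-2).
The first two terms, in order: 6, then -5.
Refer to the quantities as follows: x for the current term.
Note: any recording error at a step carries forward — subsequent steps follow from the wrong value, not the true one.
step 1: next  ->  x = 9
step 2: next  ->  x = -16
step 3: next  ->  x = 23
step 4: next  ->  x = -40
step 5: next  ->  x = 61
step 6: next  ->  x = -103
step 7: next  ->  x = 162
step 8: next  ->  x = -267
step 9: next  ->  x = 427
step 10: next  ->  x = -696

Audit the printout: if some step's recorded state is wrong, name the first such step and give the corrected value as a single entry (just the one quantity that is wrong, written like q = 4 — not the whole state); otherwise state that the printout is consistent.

step 4, x = -41

step 1: x = -1*(-5) + (1)*(6) + (-2) = 9 -> no discrepancy
step 2: x = -1*(9) + (1)*(-5) + (-2) = -16 -> checks out
step 3: x = -1*(-16) + (1)*(9) + (-2) = 23 -> in agreement
step 4: x = -1*(23) + (1)*(-16) + (-2) = -41 -> the printout has a different value
Step 4 is the first one off; corrected, x = -41.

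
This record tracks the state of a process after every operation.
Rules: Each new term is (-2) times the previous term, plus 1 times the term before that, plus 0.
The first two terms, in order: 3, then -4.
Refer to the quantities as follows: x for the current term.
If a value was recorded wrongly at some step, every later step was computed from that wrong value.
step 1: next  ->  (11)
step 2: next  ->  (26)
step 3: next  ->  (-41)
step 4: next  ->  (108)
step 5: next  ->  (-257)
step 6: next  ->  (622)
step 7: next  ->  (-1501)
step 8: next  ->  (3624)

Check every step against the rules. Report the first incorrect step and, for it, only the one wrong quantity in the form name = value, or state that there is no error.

step 2, x = -26

Step 1: x = -2*(-4) + (1)*(3) + (0) = 11 — in agreement.
Step 2: x = -2*(11) + (1)*(-4) + (0) = -26 — the record disagrees here.
The earliest wrong entry is at step 2: it should read x = -26.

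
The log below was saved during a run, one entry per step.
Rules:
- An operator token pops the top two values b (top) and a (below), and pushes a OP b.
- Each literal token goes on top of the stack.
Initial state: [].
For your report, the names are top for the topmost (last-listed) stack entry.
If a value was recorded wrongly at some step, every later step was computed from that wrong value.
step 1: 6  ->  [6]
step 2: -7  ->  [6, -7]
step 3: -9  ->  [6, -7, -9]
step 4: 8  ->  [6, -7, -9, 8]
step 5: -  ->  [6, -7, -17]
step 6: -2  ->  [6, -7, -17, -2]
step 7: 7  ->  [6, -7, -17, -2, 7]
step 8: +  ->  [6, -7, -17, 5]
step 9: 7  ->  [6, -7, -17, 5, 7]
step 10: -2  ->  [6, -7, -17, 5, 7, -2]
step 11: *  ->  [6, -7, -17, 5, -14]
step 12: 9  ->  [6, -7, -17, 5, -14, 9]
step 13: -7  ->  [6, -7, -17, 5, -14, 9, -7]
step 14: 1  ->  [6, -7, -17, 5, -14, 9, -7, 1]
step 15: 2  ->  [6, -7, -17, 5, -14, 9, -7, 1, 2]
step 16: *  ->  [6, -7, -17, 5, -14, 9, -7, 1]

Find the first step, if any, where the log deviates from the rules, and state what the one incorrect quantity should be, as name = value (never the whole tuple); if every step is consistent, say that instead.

step 16, top = 2

Recomputing the run from the initial state:
step 1: [6]
step 2: [6, -7]
step 3: [6, -7, -9]
step 4: [6, -7, -9, 8]
step 5: [6, -7, -17]
step 6: [6, -7, -17, -2]
step 7: [6, -7, -17, -2, 7]
step 8: [6, -7, -17, 5]
step 9: [6, -7, -17, 5, 7]
step 10: [6, -7, -17, 5, 7, -2]
step 11: [6, -7, -17, 5, -14]
step 12: [6, -7, -17, 5, -14, 9]
step 13: [6, -7, -17, 5, -14, 9, -7]
step 14: [6, -7, -17, 5, -14, 9, -7, 1]
step 15: [6, -7, -17, 5, -14, 9, -7, 1, 2]
step 16: [6, -7, -17, 5, -14, 9, -7, 2]
The first disagreement with the log is at step 16, where the value should be top = 2.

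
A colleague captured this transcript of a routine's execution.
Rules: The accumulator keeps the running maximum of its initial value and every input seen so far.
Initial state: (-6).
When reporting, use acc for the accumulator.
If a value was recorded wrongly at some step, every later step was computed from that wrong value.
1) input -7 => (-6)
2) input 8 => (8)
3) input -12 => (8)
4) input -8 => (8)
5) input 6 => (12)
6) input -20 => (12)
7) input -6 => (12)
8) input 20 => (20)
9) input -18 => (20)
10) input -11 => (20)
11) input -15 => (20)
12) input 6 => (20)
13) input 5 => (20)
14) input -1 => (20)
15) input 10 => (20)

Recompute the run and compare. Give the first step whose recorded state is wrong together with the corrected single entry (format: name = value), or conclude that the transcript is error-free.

step 5, acc = 8

Recomputing the run from the initial state:
step 1: acc = -6
step 2: acc = 8
step 3: acc = 8
step 4: acc = 8
step 5: acc = 8
step 6: acc = 8
step 7: acc = 8
step 8: acc = 20
step 9: acc = 20
step 10: acc = 20
step 11: acc = 20
step 12: acc = 20
step 13: acc = 20
step 14: acc = 20
step 15: acc = 20
The first disagreement with the transcript is at step 5, where the value should be acc = 8.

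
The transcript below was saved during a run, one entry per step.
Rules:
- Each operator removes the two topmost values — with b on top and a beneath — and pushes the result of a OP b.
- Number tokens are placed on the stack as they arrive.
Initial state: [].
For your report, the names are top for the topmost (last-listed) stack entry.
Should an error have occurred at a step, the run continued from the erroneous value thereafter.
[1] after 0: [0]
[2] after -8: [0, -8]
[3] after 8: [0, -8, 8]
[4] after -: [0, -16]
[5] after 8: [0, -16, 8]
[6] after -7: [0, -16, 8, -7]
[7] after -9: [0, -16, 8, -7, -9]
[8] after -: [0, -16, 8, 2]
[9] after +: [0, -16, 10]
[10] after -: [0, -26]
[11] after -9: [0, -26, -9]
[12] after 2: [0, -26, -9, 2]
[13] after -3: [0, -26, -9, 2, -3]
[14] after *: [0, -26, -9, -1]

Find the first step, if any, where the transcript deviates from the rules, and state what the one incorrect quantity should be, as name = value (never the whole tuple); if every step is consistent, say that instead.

Recomputing the run from the initial state:
step 1: [0]
step 2: [0, -8]
step 3: [0, -8, 8]
step 4: [0, -16]
step 5: [0, -16, 8]
step 6: [0, -16, 8, -7]
step 7: [0, -16, 8, -7, -9]
step 8: [0, -16, 8, 2]
step 9: [0, -16, 10]
step 10: [0, -26]
step 11: [0, -26, -9]
step 12: [0, -26, -9, 2]
step 13: [0, -26, -9, 2, -3]
step 14: [0, -26, -9, -6]
The first disagreement with the transcript is at step 14, where the value should be top = -6.

step 14, top = -6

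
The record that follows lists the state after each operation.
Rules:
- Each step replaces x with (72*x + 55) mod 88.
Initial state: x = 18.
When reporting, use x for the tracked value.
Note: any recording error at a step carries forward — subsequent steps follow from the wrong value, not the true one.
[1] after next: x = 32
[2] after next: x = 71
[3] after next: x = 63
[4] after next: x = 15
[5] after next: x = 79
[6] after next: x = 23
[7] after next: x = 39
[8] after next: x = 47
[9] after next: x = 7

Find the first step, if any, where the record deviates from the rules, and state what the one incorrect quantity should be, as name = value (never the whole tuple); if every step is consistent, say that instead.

step 1, x = 31

step 1: x = (72*18 + 55) mod 88 = 31 -> this is not what the record shows
First deviation found at step 1; the corrected entry is x = 31.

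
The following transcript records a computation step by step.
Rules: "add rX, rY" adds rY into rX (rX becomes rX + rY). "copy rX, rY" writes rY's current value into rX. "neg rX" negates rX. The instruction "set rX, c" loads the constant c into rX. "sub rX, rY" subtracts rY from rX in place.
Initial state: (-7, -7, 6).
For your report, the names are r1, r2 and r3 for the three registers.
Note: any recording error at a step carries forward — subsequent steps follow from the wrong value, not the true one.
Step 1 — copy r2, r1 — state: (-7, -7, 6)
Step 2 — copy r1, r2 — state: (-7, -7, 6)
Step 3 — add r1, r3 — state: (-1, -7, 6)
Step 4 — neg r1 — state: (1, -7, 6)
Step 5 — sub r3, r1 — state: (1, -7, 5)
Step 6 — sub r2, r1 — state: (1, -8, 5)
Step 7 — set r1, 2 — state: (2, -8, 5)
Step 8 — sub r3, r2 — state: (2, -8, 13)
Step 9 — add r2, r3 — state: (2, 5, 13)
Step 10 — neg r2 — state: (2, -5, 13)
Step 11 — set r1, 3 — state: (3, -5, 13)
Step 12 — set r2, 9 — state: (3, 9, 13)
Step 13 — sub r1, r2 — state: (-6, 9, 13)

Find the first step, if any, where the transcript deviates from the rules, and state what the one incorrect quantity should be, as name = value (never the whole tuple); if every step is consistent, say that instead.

no error

Recomputing the run from the initial state:
step 1: r1 = -7, r2 = -7, r3 = 6
step 2: r1 = -7, r2 = -7, r3 = 6
step 3: r1 = -1, r2 = -7, r3 = 6
step 4: r1 = 1, r2 = -7, r3 = 6
step 5: r1 = 1, r2 = -7, r3 = 5
step 6: r1 = 1, r2 = -8, r3 = 5
step 7: r1 = 2, r2 = -8, r3 = 5
step 8: r1 = 2, r2 = -8, r3 = 13
step 9: r1 = 2, r2 = 5, r3 = 13
step 10: r1 = 2, r2 = -5, r3 = 13
step 11: r1 = 3, r2 = -5, r3 = 13
step 12: r1 = 3, r2 = 9, r3 = 13
step 13: r1 = -6, r2 = 9, r3 = 13
This matches the transcript at every step.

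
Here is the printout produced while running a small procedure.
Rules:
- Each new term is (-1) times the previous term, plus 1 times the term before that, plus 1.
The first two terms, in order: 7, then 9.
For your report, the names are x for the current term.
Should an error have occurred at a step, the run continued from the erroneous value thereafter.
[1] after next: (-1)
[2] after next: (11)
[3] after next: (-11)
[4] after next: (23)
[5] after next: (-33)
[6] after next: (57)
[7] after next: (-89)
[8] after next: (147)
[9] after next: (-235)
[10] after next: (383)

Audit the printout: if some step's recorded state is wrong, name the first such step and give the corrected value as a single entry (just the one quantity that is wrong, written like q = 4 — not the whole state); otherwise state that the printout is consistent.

no error

1. x = -1*(9) + (1)*(7) + (1) = -1 (in agreement)
2. x = -1*(-1) + (1)*(9) + (1) = 11 (verified)
3. x = -1*(11) + (1)*(-1) + (1) = -11 (consistent with the printout)
4. x = -1*(-11) + (1)*(11) + (1) = 23 (verified)
5. x = -1*(23) + (1)*(-11) + (1) = -33 (no discrepancy)
6. x = -1*(-33) + (1)*(23) + (1) = 57 (exactly as logged)
7. x = -1*(57) + (1)*(-33) + (1) = -89 (matches)
8. x = -1*(-89) + (1)*(57) + (1) = 147 (checks out)
9. x = -1*(147) + (1)*(-89) + (1) = -235 (confirmed correct)
10. x = -1*(-235) + (1)*(147) + (1) = 383 (consistent with the printout)
No step deviates from the rules.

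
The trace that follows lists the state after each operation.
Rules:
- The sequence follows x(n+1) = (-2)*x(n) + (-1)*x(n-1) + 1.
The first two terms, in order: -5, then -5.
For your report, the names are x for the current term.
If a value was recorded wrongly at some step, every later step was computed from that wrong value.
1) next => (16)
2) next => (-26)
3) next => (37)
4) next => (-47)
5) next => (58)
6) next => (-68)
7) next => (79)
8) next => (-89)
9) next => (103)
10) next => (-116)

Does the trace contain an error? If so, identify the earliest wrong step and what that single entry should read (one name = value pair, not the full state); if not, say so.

step 9, x = 100

1. x = -2*(-5) + (-1)*(-5) + (1) = 16 (verified)
2. x = -2*(16) + (-1)*(-5) + (1) = -26 (verified)
3. x = -2*(-26) + (-1)*(16) + (1) = 37 (matches)
4. x = -2*(37) + (-1)*(-26) + (1) = -47 (agrees with the trace)
5. x = -2*(-47) + (-1)*(37) + (1) = 58 (same as recorded)
6. x = -2*(58) + (-1)*(-47) + (1) = -68 (exactly as logged)
7. x = -2*(-68) + (-1)*(58) + (1) = 79 (agrees with the trace)
8. x = -2*(79) + (-1)*(-68) + (1) = -89 (confirmed correct)
9. x = -2*(-89) + (-1)*(79) + (1) = 100 (the trace disagrees here)
First deviation found at step 9; the corrected entry is x = 100.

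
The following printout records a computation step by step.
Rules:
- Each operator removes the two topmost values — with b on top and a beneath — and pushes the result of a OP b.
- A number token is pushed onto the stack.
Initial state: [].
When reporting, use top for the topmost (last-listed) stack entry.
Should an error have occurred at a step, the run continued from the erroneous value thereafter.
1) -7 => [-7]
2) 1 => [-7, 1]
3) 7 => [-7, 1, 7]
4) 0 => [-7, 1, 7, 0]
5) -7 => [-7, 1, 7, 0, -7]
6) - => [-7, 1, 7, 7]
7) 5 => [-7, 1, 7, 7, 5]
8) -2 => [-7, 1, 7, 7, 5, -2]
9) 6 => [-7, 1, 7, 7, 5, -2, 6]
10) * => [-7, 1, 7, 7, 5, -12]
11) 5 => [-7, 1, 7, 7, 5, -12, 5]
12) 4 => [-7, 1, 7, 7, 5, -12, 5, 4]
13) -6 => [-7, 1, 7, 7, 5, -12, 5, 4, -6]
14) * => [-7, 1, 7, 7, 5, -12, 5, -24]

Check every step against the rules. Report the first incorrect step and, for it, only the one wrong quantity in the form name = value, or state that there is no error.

no error

Step 1: push -7: top = -7 — agrees with the printout.
Step 2: push 1: top = 1 — matches.
Step 3: push 7: top = 7 — confirmed correct.
Step 4: push 0: top = 0 — confirmed correct.
Step 5: push -7: top = -7 — consistent with the printout.
Step 6: 0 - -7 = 7 — no discrepancy.
Step 7: push 5: top = 5 — verified.
Step 8: push -2: top = -2 — checks out.
Step 9: push 6: top = 6 — confirmed correct.
Step 10: -2 * 6 = -12 — exactly as logged.
Step 11: push 5: top = 5 — no discrepancy.
Step 12: push 4: top = 4 — exactly as logged.
Step 13: push -6: top = -6 — exactly as logged.
Step 14: 4 * -6 = -24 — confirmed correct.
No step deviates from the rules.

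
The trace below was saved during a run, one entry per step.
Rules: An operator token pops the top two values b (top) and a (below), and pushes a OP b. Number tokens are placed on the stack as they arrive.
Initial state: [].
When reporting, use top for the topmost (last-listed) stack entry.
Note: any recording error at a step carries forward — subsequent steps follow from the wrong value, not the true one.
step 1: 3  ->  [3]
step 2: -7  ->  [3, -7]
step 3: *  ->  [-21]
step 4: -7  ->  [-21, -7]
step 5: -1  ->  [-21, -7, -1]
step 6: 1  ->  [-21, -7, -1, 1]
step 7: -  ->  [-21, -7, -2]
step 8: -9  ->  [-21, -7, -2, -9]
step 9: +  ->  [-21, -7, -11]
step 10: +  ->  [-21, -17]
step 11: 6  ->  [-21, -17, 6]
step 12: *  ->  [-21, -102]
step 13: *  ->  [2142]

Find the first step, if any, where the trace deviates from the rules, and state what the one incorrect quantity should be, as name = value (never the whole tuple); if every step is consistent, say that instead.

Recomputing the run from the initial state:
step 1: [3]
step 2: [3, -7]
step 3: [-21]
step 4: [-21, -7]
step 5: [-21, -7, -1]
step 6: [-21, -7, -1, 1]
step 7: [-21, -7, -2]
step 8: [-21, -7, -2, -9]
step 9: [-21, -7, -11]
step 10: [-21, -18]
step 11: [-21, -18, 6]
step 12: [-21, -108]
step 13: [2268]
The first disagreement with the trace is at step 10, where the value should be top = -18.

step 10, top = -18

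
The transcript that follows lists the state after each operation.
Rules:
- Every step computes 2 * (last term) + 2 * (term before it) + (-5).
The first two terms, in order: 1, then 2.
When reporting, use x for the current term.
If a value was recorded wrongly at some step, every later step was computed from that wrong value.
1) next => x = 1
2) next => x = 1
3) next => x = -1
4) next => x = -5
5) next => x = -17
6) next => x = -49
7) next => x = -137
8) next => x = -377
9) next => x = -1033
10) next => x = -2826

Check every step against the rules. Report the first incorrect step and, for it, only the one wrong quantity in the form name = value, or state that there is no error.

step 10, x = -2825

Step 1: x = 2*(2) + (2)*(1) + (-5) = 1 — matches.
Step 2: x = 2*(1) + (2)*(2) + (-5) = 1 — same as recorded.
Step 3: x = 2*(1) + (2)*(1) + (-5) = -1 — checks out.
Step 4: x = 2*(-1) + (2)*(1) + (-5) = -5 — confirmed correct.
Step 5: x = 2*(-5) + (2)*(-1) + (-5) = -17 — confirmed correct.
Step 6: x = 2*(-17) + (2)*(-5) + (-5) = -49 — agrees with the transcript.
Step 7: x = 2*(-49) + (2)*(-17) + (-5) = -137 — confirmed correct.
Step 8: x = 2*(-137) + (2)*(-49) + (-5) = -377 — matches.
Step 9: x = 2*(-377) + (2)*(-137) + (-5) = -1033 — no discrepancy.
Step 10: x = 2*(-1033) + (2)*(-377) + (-5) = -2825 — a discrepancy with the transcript.
First incorrect step: 10; the correct value is x = -2825.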